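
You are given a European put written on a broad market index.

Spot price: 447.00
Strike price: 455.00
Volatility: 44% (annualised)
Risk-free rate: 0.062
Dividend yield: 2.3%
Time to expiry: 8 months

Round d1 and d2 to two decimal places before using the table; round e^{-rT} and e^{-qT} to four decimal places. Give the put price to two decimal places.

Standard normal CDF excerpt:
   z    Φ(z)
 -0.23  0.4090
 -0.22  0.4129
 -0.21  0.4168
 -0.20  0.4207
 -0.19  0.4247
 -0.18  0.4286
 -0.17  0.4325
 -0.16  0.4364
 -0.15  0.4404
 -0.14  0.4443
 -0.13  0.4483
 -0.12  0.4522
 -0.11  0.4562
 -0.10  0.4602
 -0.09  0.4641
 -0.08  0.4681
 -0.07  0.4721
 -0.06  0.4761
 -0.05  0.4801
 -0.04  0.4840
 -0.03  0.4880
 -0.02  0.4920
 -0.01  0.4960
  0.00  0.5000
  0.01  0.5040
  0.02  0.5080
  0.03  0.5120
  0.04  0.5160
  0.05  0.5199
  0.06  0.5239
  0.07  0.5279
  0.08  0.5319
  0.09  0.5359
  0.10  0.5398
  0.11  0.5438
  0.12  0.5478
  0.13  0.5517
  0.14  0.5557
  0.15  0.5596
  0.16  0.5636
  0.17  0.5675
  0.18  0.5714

60.86

σ√T = 0.44 × 0.8165 = 0.3593
d₁ = [ln(447/455) + (0.062 − 0.023 + ½·0.44²)·0.6667] / (σ√T) = (-0.0177 + 0.0905) / 0.3593 = 0.2026 ≈ 0.20
d₂ = 0.2026 − 0.3593 = -0.1566 ≈ -0.16
e^(−qT) = e^(−0.023·0.6667) = 0.9848;  e^(−rT) = e^(−0.062·0.6667) = 0.9595
N(−d₂) = N(0.16) = 0.5636;  N(−d₁) = N(-0.20) = 0.4207
P = 455·0.9595·0.5636 − 447·0.9848·0.4207 = 246.0523 − 185.1945 = 60.8578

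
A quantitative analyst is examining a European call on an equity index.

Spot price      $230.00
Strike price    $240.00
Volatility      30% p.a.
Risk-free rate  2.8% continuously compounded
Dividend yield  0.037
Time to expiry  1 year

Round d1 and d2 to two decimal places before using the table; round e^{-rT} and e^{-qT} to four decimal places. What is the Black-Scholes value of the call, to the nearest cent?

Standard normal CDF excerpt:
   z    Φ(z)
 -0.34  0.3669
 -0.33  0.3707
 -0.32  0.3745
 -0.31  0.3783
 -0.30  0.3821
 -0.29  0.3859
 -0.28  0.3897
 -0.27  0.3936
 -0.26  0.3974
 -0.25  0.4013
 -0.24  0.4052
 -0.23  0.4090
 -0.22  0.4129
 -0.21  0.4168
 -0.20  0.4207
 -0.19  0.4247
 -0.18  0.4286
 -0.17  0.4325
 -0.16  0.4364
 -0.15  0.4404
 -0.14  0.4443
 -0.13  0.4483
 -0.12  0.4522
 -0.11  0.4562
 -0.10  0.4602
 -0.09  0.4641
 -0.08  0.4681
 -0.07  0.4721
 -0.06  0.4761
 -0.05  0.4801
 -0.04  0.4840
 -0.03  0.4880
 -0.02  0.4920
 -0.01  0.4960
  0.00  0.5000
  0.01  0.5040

σ√T = 0.3 × 1.0000 = 0.3000
d₁ = [ln(230/240) + (0.028 − 0.037 + 0.3²/2)·1] / 0.3000 = [-0.0426 + 0.0360] / 0.3000 = -0.0219 ⇒ -0.02
d₂ = d₁ − σ√T = -0.0219 − 0.3000 = -0.3219 ⇒ -0.32
e^(−qT) = e^(−0.037·1) = 0.9637;  e^(−rT) = e^(−0.028·1) = 0.9724
N(d₁) = N(-0.02) = 0.4920;  N(d₂) = N(-0.32) = 0.3745
C = 230·0.9637·0.4920 − 240·0.9724·0.3745 = 109.0523 − 87.3993 = 21.6530

$21.65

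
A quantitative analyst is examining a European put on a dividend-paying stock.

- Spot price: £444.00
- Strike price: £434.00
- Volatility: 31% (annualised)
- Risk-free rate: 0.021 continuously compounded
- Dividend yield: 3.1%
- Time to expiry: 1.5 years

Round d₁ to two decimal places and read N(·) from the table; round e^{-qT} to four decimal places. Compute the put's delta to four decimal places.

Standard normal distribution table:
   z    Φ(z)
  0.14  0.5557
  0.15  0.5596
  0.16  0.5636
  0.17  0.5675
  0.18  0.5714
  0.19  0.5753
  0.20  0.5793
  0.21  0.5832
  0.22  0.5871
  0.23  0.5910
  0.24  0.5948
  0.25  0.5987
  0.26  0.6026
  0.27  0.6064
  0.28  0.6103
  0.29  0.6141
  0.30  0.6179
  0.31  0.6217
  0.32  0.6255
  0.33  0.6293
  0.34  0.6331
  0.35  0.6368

σ√T = 0.31·√1.5 = 0.3797
d₁ = [ln(444/434) + (0.021 − 0.031 + ½·0.31²)·1.5] / (σ√T) = (0.0228 + 0.0571) / 0.3797 = 0.2103 which rounds to 0.21
N(d₁) = N(0.21) = 0.5832
Δ_put = exp(−qT)·(N(d₁) − 1) = 0.9546·(0.5832 − 1) = -0.3979

-0.3979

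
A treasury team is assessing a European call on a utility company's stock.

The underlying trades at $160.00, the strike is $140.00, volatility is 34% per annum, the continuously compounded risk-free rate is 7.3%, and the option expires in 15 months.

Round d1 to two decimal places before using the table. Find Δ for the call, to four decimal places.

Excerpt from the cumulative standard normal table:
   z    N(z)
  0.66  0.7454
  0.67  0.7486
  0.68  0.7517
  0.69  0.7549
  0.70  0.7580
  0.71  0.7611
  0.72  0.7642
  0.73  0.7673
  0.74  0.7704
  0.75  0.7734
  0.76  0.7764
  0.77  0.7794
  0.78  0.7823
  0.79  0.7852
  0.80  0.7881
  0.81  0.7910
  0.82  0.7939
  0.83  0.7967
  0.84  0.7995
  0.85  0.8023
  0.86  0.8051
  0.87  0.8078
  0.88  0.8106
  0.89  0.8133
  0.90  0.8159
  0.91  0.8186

σ√T = 0.34 × 1.1180 = 0.3801
ln(S/K) + (r + σ²/2)T = ln(160/140) + (0.073 + 0.34²/2)·1.25 = 0.1335 + 0.1635 = 0.2970
d₁ = 0.2970 / 0.3801 = 0.7814 → 0.78
N(d₁) = N(0.78) = 0.7823
Δ_call = N(d₁) = 0.7823

0.7823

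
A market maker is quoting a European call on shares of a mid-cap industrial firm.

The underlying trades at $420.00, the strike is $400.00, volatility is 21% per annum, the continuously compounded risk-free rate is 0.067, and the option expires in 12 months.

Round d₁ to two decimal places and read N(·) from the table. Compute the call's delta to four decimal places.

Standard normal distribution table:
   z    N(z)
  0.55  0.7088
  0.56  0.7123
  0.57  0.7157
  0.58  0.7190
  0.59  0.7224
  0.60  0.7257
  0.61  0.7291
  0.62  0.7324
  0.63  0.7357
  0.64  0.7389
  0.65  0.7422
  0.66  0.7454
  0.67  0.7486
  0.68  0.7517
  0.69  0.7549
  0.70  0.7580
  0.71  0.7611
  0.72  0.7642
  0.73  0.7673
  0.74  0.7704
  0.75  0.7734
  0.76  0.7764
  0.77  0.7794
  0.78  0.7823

0.7454

σ√T = 0.21 × 1.0000 = 0.2100
d₁ = [ln(420/400) + (0.067 + 0.21²/2)·1] / 0.2100 = [0.0488 + 0.0891] / 0.2100 = 0.6564 → 0.66
N(d₁) = N(0.66) = 0.7454
Δ_call = N(d₁) = 0.7454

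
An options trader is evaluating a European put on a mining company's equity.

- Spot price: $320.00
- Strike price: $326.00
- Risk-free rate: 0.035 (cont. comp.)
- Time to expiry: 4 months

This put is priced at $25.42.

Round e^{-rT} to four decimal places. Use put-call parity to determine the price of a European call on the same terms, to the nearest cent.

$23.20

e^(−rT) = e^(−0.035·0.3333) = 0.9884
Put-call parity: C − P = S − K·e^(−rT) = 320 − 326·0.9884 = 320 − 322.2184 = -2.2184
C = P + (C − P) = 25.42 + (-2.2184) = 23.2016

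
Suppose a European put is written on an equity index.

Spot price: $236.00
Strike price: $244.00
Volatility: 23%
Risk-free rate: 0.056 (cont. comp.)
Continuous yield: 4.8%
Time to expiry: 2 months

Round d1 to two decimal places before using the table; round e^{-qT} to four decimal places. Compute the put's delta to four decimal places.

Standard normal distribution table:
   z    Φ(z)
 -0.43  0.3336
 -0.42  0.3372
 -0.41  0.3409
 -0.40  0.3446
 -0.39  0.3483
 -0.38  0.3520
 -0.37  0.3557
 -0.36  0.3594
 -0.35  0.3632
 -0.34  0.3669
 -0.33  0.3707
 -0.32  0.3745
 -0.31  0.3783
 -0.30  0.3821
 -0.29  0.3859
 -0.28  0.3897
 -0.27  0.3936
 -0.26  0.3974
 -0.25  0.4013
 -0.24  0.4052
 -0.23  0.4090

-0.6092

T = 0.1667;  σ√T = 0.0939
ln(S/K) + (r − q + σ²/2)T = ln(236/244) + (0.056 − 0.048 + 0.23²/2)·0.1667 = -0.0333 + 0.0057 = -0.0276
d₁ = -0.0276 / 0.0939 = -0.2939 which rounds to -0.29
N(d₁) = N(-0.29) = 0.3859
Δ_put = exp(−qT)·(N(d₁) − 1) = 0.9920·(0.3859 − 1) = -0.6092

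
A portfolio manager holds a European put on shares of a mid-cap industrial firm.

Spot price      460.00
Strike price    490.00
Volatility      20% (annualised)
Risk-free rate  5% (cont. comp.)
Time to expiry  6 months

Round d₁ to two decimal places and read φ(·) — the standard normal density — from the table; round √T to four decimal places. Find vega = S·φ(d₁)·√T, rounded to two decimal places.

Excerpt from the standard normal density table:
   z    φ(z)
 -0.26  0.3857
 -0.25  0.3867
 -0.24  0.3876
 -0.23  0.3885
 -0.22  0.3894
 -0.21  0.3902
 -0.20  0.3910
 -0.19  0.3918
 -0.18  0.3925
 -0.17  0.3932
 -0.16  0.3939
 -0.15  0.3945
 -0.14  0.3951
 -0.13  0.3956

127.18

σ√T = 0.2·√0.5 = 0.1414
d₁ = [ln(460/490) + (0.05 + 0.2²/2)·0.5] / 0.1414 = [-0.0632 + 0.0350] / 0.1414 = -0.1993 ⇒ -0.20
√T = √0.5 = 0.7071
φ(d₁) = φ(-0.20) = 0.3910
vega = S·φ(d₁)·√T = 460·0.3910·0.7071 = 127.1790
(The call has the same vega.)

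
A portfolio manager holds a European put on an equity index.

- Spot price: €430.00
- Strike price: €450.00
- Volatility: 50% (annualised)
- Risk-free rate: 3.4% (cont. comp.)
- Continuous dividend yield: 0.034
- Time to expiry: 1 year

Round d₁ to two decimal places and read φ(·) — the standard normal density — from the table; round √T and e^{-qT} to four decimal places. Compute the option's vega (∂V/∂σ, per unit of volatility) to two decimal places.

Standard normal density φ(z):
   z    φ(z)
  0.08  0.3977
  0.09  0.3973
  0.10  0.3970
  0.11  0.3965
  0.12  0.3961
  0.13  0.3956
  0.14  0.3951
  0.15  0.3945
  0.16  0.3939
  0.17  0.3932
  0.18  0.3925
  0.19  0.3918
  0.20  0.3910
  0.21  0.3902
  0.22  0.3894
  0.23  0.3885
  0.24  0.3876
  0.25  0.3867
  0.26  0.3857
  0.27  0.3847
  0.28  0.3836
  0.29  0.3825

σ√T = 0.5 × 1.0000 = 0.5000
ln(S/K) + (r − q + σ²/2)T = ln(430/450) + (0.034 − 0.034 + 0.5²/2)·1 = -0.0455 + 0.1250 = 0.0795
d₁ = 0.0795 / 0.5000 = 0.1591 → 0.16
√T = √1 = 1.0000
φ(d₁) = φ(0.16) = 0.3939
exp(−qT) = exp(−0.034·1) = 0.9666
vega = S·exp(−qT)·φ(d₁)·√T = 430·0.9666·0.3939·1.0000 = 163.7198

163.72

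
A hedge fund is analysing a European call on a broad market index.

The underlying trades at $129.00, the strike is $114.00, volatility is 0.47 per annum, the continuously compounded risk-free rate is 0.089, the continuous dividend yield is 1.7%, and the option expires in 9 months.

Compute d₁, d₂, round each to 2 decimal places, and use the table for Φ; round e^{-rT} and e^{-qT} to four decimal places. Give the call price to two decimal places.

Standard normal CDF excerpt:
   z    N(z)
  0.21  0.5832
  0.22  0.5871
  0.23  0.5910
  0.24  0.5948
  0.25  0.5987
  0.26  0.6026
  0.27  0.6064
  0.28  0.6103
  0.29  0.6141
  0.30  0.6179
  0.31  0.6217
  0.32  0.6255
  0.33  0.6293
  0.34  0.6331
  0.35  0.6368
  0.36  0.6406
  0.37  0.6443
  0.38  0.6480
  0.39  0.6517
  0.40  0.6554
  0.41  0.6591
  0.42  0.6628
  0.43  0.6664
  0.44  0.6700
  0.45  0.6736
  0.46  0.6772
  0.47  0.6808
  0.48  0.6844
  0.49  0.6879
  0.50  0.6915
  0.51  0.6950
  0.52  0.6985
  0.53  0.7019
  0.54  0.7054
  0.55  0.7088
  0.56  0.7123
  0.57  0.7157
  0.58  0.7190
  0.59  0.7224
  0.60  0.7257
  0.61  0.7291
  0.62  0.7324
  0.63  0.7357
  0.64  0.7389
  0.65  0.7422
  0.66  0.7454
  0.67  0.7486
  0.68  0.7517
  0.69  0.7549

$31.09

T = 0.75;  σ√T = 0.4070
d₁ = [ln(129/114) + (0.089 − 0.017 + 0.47²/2)·0.75] / 0.4070 = [0.1236 + 0.1368] / 0.4070 = 0.6399 ≈ 0.64
d₂ = d₁ − σ√T = 0.6399 − 0.4070 = 0.2328 ≈ 0.23
e^(−qT) = e^(−0.017·0.75) = 0.9873;  e^(−rT) = e^(−0.089·0.75) = 0.9354
N(d₁) = N(0.64) = 0.7389;  N(d₂) = N(0.23) = 0.5910
C = 129·0.9873·0.7389 − 114·0.9354·0.5910 = 94.1076 − 63.0216 = 31.0859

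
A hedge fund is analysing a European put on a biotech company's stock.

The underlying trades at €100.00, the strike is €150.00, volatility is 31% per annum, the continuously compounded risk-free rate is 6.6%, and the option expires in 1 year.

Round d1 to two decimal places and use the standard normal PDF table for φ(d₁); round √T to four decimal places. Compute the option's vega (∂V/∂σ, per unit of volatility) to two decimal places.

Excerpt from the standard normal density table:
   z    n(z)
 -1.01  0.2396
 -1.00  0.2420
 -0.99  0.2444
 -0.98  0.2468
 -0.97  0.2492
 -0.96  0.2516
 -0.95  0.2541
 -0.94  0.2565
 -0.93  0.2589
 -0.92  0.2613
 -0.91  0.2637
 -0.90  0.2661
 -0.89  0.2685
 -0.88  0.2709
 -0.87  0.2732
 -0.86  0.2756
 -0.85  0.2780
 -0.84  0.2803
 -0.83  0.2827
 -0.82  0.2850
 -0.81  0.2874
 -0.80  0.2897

25.65

σ√T = 0.31·√1 = 0.3100
d₁ = [ln(100/150) + (0.066 + ½·0.31²)·1] / (σ√T) = (-0.4055 + 0.1141) / 0.3100 = -0.9400 → -0.94
√T = √1 = 1.0000
φ(d₁) = φ(-0.94) = 0.2565
vega = S·φ(d₁)·√T = 100·0.2565·1.0000 = 25.6500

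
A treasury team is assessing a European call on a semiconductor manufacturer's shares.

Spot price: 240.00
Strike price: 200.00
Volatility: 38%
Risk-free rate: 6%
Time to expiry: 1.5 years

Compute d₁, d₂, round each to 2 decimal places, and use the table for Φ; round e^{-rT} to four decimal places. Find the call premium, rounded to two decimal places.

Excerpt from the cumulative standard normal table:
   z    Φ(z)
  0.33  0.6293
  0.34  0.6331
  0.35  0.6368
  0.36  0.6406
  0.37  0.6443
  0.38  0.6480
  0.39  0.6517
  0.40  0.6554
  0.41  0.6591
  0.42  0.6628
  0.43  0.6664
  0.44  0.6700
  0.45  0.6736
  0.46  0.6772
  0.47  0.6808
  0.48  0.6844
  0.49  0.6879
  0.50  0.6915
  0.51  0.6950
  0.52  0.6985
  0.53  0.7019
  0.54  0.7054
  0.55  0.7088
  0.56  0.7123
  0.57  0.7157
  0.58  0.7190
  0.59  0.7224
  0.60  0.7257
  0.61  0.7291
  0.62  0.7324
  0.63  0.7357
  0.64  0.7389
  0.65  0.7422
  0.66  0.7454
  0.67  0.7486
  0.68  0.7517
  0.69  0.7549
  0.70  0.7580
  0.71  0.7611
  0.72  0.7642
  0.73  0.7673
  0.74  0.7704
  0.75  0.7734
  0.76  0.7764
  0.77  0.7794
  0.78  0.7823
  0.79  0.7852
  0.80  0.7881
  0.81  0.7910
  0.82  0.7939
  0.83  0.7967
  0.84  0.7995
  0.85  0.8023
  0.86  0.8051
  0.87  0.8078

σ√T = 0.38·√1.5 = 0.4654
d₁ = [ln(240/200) + (0.06 + 0.38²/2)·1.5] / 0.4654 = [0.1823 + 0.1983] / 0.4654 = 0.8178 → 0.82
d₂ = d₁ − σ√T = 0.8178 − 0.4654 = 0.3524 → 0.35
exp(−rT) = exp(−0.06·1.5) = 0.9139
N(d₁) = N(0.82) = 0.7939;  N(d₂) = N(0.35) = 0.6368
C = 240·0.7939 − 200·0.9139·0.6368 = 190.5360 − 116.3943 = 74.1417

74.14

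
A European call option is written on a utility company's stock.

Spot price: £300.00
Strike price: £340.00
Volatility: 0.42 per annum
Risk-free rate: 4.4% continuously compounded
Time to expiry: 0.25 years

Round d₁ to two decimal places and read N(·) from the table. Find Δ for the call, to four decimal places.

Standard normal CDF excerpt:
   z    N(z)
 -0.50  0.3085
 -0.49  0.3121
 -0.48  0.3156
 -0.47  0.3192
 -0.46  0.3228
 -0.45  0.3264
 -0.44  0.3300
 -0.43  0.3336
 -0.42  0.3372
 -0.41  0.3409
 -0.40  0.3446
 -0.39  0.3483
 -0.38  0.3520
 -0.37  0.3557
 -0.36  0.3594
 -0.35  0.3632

0.3300

T = 0.25;  σ√T = 0.2100
ln(S/K) + (r + σ²/2)T = ln(300/340) + (0.044 + 0.42²/2)·0.25 = -0.1252 + 0.0330 = -0.0921
d₁ = -0.0921 / 0.2100 = -0.4386 which rounds to -0.44
N(d₁) = N(-0.44) = 0.3300
Δ_call = N(d₁) = 0.3300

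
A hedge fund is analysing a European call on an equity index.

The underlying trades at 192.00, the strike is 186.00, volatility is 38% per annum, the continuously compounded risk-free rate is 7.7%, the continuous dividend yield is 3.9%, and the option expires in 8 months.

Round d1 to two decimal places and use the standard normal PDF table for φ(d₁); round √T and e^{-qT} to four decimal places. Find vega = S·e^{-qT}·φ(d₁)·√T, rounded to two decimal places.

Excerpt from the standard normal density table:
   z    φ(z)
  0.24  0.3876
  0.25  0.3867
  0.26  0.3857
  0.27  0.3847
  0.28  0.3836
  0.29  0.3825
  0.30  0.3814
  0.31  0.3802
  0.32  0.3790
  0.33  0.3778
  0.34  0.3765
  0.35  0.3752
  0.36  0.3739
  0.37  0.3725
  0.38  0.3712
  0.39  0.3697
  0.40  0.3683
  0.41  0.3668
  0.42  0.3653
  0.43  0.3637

σ√T = 0.38 × 0.8165 = 0.3103
ln(S/K) + (r − q + σ²/2)T = ln(192/186) + (0.077 − 0.039 + 0.38²/2)·0.6667 = 0.0317 + 0.0735 = 0.1052
d₁ = 0.1052 / 0.3103 = 0.3391 → 0.34
√T = √0.6667 = 0.8165
φ(d₁) = φ(0.34) = 0.3765
exp(−qT) = exp(−0.039·0.6667) = 0.9743
vega = S·exp(−qT)·φ(d₁)·√T = 192·0.9743·0.3765·0.8165 = 57.5063

57.51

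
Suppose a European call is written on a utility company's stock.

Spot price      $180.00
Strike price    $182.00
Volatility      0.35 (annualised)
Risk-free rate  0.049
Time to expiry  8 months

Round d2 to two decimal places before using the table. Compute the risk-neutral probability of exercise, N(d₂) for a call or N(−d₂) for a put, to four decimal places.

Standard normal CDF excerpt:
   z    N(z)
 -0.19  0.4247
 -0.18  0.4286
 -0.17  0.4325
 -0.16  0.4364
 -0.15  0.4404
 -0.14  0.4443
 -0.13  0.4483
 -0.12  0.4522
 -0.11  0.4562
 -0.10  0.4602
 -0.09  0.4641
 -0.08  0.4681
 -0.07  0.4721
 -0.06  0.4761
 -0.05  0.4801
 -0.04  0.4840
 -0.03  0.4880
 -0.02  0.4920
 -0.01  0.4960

σ√T = 0.35 × 0.8165 = 0.2858
d₁ = [ln(180/182) + (0.049 + ½·0.35²)·0.6667] / (σ√T) = (-0.0110 + 0.0735) / 0.2858 = 0.2185 ⇒ 0.22
d₂ = 0.2185 − 0.2858 = -0.0672 ⇒ -0.07
Risk-neutral Pr[S_T > K] = N(d₂) = N(-0.07) = 0.4721

0.4721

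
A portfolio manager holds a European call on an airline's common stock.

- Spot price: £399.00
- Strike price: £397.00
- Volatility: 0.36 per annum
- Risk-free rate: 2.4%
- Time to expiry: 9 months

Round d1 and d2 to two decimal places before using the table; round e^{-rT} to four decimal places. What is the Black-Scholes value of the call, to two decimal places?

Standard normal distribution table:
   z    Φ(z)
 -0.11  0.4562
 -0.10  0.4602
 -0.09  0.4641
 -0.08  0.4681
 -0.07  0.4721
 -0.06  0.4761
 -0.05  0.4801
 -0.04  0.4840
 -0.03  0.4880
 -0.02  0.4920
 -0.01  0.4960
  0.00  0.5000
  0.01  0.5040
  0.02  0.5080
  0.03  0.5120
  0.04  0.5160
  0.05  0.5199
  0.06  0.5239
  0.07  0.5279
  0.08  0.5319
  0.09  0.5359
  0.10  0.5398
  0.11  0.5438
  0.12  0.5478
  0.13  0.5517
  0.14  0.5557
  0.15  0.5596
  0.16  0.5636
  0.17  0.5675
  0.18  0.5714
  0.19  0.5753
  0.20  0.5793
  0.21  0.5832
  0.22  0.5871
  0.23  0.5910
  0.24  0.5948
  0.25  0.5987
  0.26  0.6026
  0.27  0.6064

σ√T = 0.36 × 0.8660 = 0.3118
d₁ = [ln(399/397) + (0.024 + 0.36²/2)·0.75] / 0.3118 = [0.0050 + 0.0666] / 0.3118 = 0.2297 ≈ 0.23
d₂ = d₁ − σ√T = 0.2297 − 0.3118 = -0.0820 ≈ -0.08
e^(−rT) = e^(−0.024·0.75) = 0.9822
C = 399·N(0.23) − 397·0.9822·N(-0.08) = 399·0.5910 − 397·0.9822·0.4681 = 235.8090 − 182.5278 = 53.2812

£53.28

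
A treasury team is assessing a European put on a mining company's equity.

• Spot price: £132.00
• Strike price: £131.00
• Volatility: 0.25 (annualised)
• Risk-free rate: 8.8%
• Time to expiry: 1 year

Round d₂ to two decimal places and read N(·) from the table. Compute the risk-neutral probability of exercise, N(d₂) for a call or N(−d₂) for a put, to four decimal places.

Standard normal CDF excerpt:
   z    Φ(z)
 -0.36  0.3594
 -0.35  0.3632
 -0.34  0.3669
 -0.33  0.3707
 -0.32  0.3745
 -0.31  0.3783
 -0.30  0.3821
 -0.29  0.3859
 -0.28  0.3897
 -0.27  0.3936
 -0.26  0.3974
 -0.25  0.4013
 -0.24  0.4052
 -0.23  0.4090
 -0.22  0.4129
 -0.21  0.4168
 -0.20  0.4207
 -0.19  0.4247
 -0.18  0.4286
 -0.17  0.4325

0.3974

σ√T = 0.25 × 1.0000 = 0.2500
d₁ = [ln(132/131) + (0.088 + 0.25²/2)·1] / 0.2500 = [0.0076 + 0.1192] / 0.2500 = 0.5074 ≈ 0.51
d₂ = d₁ − σ√T = 0.5074 − 0.2500 = 0.2574 ≈ 0.26
Risk-neutral Pr[S_T < K] = N(−d₂) = N(-0.26) = 0.3974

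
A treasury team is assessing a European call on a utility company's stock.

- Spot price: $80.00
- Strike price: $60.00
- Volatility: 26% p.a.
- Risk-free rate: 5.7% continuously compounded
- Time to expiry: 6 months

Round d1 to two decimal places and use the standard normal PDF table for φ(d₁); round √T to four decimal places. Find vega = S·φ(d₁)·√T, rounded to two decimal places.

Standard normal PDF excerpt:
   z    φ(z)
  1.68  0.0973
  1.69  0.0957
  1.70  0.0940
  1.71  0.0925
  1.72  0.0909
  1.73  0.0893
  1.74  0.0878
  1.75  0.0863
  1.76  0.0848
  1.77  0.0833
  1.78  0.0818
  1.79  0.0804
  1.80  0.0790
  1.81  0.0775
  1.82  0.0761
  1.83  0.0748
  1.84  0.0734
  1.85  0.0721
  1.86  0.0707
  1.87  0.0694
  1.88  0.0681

4.38

σ√T = 0.26·√0.5 = 0.1838
ln(S/K) + (r + σ²/2)T = ln(80/60) + (0.057 + 0.26²/2)·0.5 = 0.2877 + 0.0454 = 0.3331
d₁ = 0.3331 / 0.1838 = 1.8117 ≈ 1.81
√T = √0.5 = 0.7071
φ(d₁) = φ(1.81) = 0.0775
vega = S·φ(d₁)·√T = 80·0.0775·0.7071 = 4.3840
(The put has the same vega.)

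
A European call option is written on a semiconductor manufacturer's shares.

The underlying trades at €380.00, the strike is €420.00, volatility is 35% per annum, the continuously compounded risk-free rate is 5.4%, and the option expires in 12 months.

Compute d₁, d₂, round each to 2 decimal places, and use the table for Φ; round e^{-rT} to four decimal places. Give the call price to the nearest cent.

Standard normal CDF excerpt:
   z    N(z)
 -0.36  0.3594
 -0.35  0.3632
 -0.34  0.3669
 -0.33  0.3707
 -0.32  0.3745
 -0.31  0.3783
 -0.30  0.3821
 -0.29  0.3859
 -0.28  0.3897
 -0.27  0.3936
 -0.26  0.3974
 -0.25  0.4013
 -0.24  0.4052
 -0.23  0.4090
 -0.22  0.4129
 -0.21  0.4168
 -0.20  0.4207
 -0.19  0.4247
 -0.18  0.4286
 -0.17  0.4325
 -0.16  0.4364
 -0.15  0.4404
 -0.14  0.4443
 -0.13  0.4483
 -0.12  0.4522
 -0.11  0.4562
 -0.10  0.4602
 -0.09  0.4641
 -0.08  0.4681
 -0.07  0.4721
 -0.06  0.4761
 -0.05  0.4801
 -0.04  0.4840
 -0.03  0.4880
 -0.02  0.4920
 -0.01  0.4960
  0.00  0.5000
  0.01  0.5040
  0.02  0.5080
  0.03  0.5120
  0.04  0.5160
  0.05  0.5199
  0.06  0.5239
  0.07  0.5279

σ√T = 0.35 × 1.0000 = 0.3500
d₁ = [ln(380/420) + (0.054 + ½·0.35²)·1] / (σ√T) = (-0.1001 + 0.1152) / 0.3500 = 0.0433 which rounds to 0.04
d₂ = 0.0433 − 0.3500 = -0.3067 which rounds to -0.31
e^(−rT) = e^(−0.054·1) = 0.9474
N(d₁) = N(0.04) = 0.5160;  N(d₂) = N(-0.31) = 0.3783
C = 380·0.5160 − 420·0.9474·0.3783 = 196.0800 − 150.5286 = 45.5514

€45.55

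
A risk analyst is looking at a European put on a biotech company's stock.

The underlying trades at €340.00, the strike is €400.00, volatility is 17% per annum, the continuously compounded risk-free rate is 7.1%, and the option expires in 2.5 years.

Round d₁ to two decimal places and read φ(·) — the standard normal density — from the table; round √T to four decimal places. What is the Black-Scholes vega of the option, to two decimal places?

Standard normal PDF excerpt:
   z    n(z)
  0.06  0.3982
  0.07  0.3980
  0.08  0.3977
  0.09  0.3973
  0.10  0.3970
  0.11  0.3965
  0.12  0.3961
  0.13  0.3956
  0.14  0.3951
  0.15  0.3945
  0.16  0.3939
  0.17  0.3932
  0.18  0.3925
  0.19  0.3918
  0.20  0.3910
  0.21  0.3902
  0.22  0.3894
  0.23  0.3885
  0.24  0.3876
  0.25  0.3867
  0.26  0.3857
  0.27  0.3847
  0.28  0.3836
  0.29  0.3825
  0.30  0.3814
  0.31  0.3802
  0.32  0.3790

σ√T = 0.17 × 1.5811 = 0.2688
d₁ = [ln(340/400) + (0.071 + ½·0.17²)·2.5] / (σ√T) = (-0.1625 + 0.2136) / 0.2688 = 0.1901 → 0.19
√T = √2.5 = 1.5811
φ(d₁) = φ(0.19) = 0.3918
vega = S·φ(d₁)·√T = 340·0.3918·1.5811 = 210.6215
(The call has the same vega.)

210.62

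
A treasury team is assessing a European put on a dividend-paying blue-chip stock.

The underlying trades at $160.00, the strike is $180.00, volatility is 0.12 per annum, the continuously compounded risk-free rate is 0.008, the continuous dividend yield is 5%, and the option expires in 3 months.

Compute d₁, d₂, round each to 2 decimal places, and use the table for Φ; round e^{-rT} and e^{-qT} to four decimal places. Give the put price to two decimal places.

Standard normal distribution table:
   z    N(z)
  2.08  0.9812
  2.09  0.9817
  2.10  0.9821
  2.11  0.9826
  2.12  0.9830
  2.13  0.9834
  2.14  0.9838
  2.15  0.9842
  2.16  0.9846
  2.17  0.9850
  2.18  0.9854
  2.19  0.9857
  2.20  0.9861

σ√T = 0.12·√0.25 = 0.0600
d₁ = [ln(160/180) + (0.008 − 0.05 + ½·0.12²)·0.25] / (σ√T) = (-0.1178 − 0.0087) / 0.0600 = -2.1081 → -2.11
d₂ = -2.1081 − 0.0600 = -2.1681 → -2.17
exp(−qT) = exp(−0.05·0.25) = 0.9876;  exp(−rT) = exp(−0.008·0.25) = 0.9980
P = 180·0.9980·N(2.17) − 160·0.9876·N(2.11) = 180·0.9980·0.9850 − 160·0.9876·0.9826 = 176.9454 − 155.2665 = 21.6789

$21.68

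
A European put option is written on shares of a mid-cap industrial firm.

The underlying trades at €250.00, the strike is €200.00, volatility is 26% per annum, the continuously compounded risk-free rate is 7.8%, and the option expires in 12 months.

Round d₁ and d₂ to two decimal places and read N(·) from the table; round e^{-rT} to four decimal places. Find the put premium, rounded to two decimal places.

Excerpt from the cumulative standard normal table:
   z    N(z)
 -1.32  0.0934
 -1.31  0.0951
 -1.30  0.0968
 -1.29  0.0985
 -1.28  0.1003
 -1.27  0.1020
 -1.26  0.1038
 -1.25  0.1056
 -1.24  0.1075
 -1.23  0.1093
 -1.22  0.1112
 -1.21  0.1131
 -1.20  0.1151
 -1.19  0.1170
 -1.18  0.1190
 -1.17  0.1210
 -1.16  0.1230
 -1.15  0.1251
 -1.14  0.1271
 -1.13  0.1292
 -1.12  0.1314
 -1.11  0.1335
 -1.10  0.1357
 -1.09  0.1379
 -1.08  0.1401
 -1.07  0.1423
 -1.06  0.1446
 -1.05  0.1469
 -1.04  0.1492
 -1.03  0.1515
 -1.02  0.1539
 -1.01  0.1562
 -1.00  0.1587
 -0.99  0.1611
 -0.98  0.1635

€3.40

σ√T = 0.26·√1 = 0.2600
d₁ = [ln(250/200) + (0.078 + ½·0.26²)·1] / (σ√T) = (0.2231 + 0.1118) / 0.2600 = 1.2882 → 1.29
d₂ = 1.2882 − 0.2600 = 1.0282 → 1.03
e^(−rT) = e^(−0.078·1) = 0.9250
P = 200·0.9250·N(-1.03) − 250·N(-1.29) = 200·0.9250·0.1515 − 250·0.0985 = 28.0275 − 24.6250 = 3.4025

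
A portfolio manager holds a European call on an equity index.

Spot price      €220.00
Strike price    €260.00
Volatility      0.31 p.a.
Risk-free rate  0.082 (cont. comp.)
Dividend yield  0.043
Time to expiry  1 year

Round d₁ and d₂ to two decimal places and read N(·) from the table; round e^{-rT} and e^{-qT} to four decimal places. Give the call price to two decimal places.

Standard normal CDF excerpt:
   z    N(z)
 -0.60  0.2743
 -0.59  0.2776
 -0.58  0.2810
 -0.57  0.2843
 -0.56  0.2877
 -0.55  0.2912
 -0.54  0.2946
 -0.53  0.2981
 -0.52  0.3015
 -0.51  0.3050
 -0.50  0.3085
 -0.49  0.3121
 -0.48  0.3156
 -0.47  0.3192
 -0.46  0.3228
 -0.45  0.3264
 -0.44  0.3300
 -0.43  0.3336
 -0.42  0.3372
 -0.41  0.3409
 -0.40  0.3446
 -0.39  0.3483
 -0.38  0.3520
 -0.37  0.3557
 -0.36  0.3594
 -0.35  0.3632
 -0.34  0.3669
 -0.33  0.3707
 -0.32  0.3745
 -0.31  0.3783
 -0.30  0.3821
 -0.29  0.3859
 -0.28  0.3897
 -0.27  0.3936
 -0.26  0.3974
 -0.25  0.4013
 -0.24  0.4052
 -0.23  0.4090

€15.65

σ√T = 0.31·√1 = 0.3100
d₁ = [ln(220/260) + (0.082 − 0.043 + ½·0.31²)·1] / (σ√T) = (-0.1671 + 0.0871) / 0.3100 = -0.2581 which rounds to -0.26
d₂ = -0.2581 − 0.3100 = -0.5681 which rounds to -0.57
exp(−qT) = exp(−0.043·1) = 0.9579;  exp(−rT) = exp(−0.082·1) = 0.9213
N(d₁) = N(-0.26) = 0.3974;  N(d₂) = N(-0.57) = 0.2843
C = 220·0.9579·0.3974 − 260·0.9213·0.2843 = 83.7473 − 68.1007 = 15.6466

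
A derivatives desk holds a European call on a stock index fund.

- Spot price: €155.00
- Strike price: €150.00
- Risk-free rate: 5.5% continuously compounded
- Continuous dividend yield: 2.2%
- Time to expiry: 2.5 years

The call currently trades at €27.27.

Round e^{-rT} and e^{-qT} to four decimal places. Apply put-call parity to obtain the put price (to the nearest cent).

€11.29

exp(−qT) = exp(−0.022·2.5) = 0.9465;  exp(−rT) = exp(−0.055·2.5) = 0.8715
Put-call parity: C − P = S·e^(−qT) − K·e^(−rT) = 155·0.9465 − 150·0.8715 = 146.7075 − 130.7250 = 15.9825
P = C − (C − P) = 27.27 − (15.9825) = 11.2875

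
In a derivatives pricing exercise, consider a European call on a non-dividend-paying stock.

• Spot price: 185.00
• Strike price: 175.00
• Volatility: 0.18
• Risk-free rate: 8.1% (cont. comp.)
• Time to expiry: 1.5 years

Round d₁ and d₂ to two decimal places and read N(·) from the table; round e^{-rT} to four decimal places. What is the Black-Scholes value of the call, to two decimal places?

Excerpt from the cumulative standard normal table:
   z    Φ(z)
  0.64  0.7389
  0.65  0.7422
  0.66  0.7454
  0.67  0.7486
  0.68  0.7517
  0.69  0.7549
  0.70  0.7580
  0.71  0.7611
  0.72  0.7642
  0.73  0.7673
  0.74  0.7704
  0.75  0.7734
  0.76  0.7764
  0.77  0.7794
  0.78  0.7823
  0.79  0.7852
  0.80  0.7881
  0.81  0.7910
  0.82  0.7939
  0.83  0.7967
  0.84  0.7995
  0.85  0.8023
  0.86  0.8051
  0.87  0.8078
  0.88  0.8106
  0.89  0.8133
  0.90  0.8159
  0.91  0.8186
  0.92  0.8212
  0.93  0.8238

34.45

σ√T = 0.18 × 1.2247 = 0.2205
d₁ = [ln(185/175) + (0.081 + ½·0.18²)·1.5] / (σ√T) = (0.0556 + 0.1458) / 0.2205 = 0.9134 → 0.91
d₂ = 0.9134 − 0.2205 = 0.6930 → 0.69
e^(−rT) = e^(−0.081·1.5) = 0.8856
N(d₁) = N(0.91) = 0.8186;  N(d₂) = N(0.69) = 0.7549
C = 185·0.8186 − 175·0.8856·0.7549 = 151.4410 − 116.9944 = 34.4466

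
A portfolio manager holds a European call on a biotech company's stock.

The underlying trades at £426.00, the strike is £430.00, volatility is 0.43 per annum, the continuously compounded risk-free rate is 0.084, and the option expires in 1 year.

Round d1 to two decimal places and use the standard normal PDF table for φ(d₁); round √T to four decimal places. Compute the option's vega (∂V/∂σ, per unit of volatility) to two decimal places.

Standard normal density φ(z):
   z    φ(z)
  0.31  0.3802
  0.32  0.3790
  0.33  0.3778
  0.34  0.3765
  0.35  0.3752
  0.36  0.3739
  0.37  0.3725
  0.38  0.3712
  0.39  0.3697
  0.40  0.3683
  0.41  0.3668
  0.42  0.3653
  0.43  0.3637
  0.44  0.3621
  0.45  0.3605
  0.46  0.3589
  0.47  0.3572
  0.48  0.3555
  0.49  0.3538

157.49

σ√T = 0.43 × 1.0000 = 0.4300
d₁ = [ln(426/430) + (0.084 + 0.43²/2)·1] / 0.4300 = [-0.0093 + 0.1764] / 0.4300 = 0.3886 → 0.39
√T = √1 = 1.0000
φ(d₁) = φ(0.39) = 0.3697
vega = S·φ(d₁)·√T = 426·0.3697·1.0000 = 157.4922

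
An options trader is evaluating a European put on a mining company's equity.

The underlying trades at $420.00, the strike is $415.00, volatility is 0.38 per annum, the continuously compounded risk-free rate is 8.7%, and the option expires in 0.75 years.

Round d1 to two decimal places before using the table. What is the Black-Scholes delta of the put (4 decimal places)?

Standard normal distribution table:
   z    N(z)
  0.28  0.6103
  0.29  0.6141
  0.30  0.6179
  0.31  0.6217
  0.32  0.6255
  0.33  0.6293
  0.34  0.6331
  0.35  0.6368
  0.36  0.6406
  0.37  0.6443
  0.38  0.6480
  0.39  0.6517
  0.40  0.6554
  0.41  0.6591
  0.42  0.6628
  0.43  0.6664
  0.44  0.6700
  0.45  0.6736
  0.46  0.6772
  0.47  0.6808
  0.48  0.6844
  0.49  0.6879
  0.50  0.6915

T = 0.75;  σ√T = 0.3291
d₁ = [ln(420/415) + (0.087 + 0.38²/2)·0.75] / 0.3291 = [0.0120 + 0.1194] / 0.3291 = 0.3992 ⇒ 0.40
N(d₁) = N(0.40) = 0.6554
Δ_put = N(d₁) − 1 = 0.6554 − 1 = -0.3446

-0.3446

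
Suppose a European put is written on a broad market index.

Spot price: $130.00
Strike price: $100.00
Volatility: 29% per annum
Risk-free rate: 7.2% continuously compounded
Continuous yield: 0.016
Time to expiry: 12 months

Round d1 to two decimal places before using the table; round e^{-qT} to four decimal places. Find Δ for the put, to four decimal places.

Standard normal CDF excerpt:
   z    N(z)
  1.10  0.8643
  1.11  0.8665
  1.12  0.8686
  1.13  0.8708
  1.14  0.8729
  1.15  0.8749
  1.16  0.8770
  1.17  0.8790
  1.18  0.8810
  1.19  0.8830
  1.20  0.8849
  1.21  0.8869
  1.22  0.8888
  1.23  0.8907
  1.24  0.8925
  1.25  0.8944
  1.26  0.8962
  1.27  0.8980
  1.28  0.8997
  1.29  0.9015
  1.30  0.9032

σ√T = 0.29·√1 = 0.2900
d₁ = [ln(130/100) + (0.072 − 0.016 + ½·0.29²)·1] / (σ√T) = (0.2624 + 0.0980) / 0.2900 = 1.2428 which rounds to 1.24
N(d₁) = N(1.24) = 0.8925
Δ_put = e^(−qT)·(N(d₁) − 1) = 0.9841·(0.8925 − 1) = -0.1058

-0.1058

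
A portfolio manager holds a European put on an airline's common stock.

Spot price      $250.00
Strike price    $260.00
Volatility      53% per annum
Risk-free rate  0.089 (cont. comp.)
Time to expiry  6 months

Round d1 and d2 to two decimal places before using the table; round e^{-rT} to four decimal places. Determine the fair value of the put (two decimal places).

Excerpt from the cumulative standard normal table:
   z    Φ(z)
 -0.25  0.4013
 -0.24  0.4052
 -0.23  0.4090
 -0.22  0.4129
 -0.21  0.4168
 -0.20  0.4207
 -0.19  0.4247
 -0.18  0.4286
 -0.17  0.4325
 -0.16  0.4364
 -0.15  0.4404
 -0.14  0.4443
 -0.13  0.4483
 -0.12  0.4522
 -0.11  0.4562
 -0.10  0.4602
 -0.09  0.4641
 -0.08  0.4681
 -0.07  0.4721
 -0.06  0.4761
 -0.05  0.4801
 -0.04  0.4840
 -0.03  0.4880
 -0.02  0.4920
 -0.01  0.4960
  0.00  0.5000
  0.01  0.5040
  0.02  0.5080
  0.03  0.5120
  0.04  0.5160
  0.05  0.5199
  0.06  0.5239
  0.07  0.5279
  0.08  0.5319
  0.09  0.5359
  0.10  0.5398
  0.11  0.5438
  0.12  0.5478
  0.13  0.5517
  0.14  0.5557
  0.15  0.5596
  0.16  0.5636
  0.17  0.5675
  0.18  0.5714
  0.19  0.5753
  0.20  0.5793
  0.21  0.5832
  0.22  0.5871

$35.96

T = 0.5;  σ√T = 0.3748
d₁ = [ln(250/260) + (0.089 + 0.53²/2)·0.5] / 0.3748 = [-0.0392 + 0.1147] / 0.3748 = 0.2015 ⇒ 0.20
d₂ = d₁ − σ√T = 0.2015 − 0.3748 = -0.1733 ⇒ -0.17
e^(−rT) = e^(−0.089·0.5) = 0.9565
N(−d₂) = N(0.17) = 0.5675;  N(−d₁) = N(-0.20) = 0.4207
P = 260·0.9565·0.5675 − 250·0.4207 = 141.1316 − 105.1750 = 35.9566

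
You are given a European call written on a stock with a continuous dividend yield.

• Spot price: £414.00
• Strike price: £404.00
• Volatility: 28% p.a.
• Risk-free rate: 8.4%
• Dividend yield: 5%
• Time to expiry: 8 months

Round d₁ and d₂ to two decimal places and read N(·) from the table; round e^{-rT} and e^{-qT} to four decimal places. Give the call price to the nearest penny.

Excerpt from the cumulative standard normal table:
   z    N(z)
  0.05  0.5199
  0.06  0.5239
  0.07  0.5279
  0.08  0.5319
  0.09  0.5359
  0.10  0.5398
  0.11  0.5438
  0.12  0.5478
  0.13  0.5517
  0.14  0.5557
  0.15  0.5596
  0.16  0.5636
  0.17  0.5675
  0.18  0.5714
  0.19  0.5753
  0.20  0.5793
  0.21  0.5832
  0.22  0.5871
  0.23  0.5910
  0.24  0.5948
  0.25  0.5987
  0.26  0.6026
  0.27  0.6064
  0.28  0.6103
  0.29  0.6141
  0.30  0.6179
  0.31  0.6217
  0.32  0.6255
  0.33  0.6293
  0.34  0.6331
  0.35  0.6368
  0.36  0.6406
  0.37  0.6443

T = 0.6667;  σ√T = 0.2286
ln(S/K) + (r − q + σ²/2)T = ln(414/404) + (0.084 − 0.05 + 0.28²/2)·0.6667 = 0.0245 + 0.0488 = 0.0733
d₁ = 0.0733 / 0.2286 = 0.3204 which rounds to 0.32
d₂ = d₁ − σ√T = 0.3204 − 0.2286 = 0.0918 which rounds to 0.09
exp(−qT) = exp(−0.05·0.6667) = 0.9672;  exp(−rT) = exp(−0.084·0.6667) = 0.9455
C = 414·0.9672·N(0.32) − 404·0.9455·N(0.09) = 414·0.9672·0.6255 − 404·0.9455·0.5359 = 250.4632 − 204.7042 = 45.7591

£45.76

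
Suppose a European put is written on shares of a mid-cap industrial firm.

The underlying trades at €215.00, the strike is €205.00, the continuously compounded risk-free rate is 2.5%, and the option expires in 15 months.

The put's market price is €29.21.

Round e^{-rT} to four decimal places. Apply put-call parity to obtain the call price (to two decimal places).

€45.52

e^(−rT) = e^(−0.025·1.25) = 0.9692
Put-call parity: C − P = S − K·e^(−rT) = 215 − 205·0.9692 = 215 − 198.6860 = 16.3140
C = P + (C − P) = 29.21 + (16.3140) = 45.5240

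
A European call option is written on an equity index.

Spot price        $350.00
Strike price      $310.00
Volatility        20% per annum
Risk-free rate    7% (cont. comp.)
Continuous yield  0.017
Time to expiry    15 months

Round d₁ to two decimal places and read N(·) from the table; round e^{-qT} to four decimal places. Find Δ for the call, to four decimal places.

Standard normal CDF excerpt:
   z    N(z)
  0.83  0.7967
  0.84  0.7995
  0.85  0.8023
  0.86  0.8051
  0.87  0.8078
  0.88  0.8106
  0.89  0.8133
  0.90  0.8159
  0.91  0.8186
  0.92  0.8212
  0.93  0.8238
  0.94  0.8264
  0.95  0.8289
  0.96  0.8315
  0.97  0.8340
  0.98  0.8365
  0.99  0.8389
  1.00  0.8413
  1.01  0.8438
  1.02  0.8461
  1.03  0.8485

0.8115

σ√T = 0.2·√1.25 = 0.2236
d₁ = [ln(350/310) + (0.07 − 0.017 + ½·0.2²)·1.25] / (σ√T) = (0.1214 + 0.0913) / 0.2236 = 0.9508 ⇒ 0.95
N(d₁) = N(0.95) = 0.8289
Δ_call = e^(−qT)·N(d₁) = 0.9790·0.8289 = 0.8115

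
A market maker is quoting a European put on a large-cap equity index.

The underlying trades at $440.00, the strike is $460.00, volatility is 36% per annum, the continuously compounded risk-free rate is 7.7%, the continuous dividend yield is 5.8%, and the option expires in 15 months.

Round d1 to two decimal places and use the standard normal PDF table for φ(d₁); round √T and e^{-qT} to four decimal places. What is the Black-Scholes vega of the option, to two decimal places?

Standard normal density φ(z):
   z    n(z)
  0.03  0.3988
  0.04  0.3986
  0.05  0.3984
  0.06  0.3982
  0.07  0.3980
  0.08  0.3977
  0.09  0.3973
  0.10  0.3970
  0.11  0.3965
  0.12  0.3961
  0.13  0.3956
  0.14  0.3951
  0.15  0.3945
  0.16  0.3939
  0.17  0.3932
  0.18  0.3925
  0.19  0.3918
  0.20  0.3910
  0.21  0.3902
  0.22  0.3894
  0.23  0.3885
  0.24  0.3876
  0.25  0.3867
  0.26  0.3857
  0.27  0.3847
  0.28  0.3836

180.50

T = 1.25;  σ√T = 0.4025
d₁ = [ln(440/460) + (0.077 − 0.058 + 0.36²/2)·1.25] / 0.4025 = [-0.0445 + 0.1047] / 0.4025 = 0.1498 → 0.15
√T = √1.25 = 1.1180
φ(d₁) = φ(0.15) = 0.3945
e^(−qT) = e^(−0.058·1.25) = 0.9301
vega = S·e^(−qT)·φ(d₁)·√T = 440·0.9301·0.3945·1.1180 = 180.4975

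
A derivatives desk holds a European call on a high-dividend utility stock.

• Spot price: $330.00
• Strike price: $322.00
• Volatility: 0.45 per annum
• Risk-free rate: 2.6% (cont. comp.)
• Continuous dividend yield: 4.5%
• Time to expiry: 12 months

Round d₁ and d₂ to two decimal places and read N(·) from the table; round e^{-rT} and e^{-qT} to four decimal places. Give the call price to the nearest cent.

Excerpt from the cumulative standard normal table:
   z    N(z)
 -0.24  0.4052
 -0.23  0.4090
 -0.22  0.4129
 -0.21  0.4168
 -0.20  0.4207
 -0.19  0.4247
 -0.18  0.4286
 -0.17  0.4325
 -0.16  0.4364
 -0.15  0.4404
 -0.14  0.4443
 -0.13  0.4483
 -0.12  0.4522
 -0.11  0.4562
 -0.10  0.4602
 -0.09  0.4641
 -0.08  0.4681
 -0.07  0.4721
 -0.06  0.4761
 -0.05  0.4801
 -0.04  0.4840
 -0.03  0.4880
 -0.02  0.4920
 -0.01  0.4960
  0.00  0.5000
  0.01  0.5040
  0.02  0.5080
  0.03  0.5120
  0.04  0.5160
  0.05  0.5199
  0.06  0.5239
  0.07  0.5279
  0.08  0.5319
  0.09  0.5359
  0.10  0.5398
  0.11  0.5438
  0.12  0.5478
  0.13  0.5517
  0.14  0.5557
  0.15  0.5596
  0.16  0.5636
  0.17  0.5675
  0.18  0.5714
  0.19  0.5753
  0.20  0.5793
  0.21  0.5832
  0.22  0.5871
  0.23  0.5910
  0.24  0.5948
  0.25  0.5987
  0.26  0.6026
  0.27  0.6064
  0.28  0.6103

$56.89

T = 1;  σ√T = 0.4500
d₁ = [ln(330/322) + (0.026 − 0.045 + 0.45²/2)·1] / 0.4500 = [0.0245 + 0.0823] / 0.4500 = 0.2373 → 0.24
d₂ = d₁ − σ√T = 0.2373 − 0.4500 = -0.2127 → -0.21
e^(−qT) = e^(−0.045·1) = 0.9560;  e^(−rT) = e^(−0.026·1) = 0.9743
C = 330·0.9560·N(0.24) − 322·0.9743·N(-0.21) = 330·0.9560·0.5948 − 322·0.9743·0.4168 = 187.6475 − 130.7604 = 56.8871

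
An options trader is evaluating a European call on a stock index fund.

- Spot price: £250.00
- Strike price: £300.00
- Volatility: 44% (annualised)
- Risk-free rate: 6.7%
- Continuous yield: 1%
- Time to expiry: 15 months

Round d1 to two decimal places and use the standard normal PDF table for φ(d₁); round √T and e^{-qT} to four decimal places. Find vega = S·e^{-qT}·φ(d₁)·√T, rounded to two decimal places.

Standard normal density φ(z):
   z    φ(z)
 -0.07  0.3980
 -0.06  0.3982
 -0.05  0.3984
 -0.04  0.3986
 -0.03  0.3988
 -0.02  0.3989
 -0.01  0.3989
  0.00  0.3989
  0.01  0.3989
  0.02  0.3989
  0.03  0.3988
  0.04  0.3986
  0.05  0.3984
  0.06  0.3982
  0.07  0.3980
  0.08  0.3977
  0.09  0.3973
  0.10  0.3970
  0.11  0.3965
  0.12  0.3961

110.11

σ√T = 0.44·√1.25 = 0.4919
d₁ = [ln(250/300) + (0.067 − 0.01 + 0.44²/2)·1.25] / 0.4919 = [-0.1823 + 0.1922] / 0.4919 = 0.0202 → 0.02
√T = √1.25 = 1.1180
φ(d₁) = φ(0.02) = 0.3989
exp(−qT) = exp(−0.01·1.25) = 0.9876
vega = S·exp(−qT)·φ(d₁)·√T = 250·0.9876·0.3989·1.1180 = 110.1100
(The put has the same vega.)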